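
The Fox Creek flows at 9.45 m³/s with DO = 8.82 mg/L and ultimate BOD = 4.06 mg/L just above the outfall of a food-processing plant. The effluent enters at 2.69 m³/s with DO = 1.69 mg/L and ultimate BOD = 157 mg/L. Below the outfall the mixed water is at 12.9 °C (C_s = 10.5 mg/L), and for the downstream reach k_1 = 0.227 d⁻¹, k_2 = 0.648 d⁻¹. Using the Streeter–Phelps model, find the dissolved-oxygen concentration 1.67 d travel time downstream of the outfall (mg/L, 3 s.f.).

DO ≈ 2.32 mg/L

Mixed DO = (9.45×8.82 + 2.69×1.69)/(9.45+2.69) = 87.90/12.14 = 7.240 mg/L.
Mixed L₀ = (9.45×4.06 + 2.69×157)/(12.14) = 460.7/12.14 = 37.95 mg/L.
Initial deficit D₀ = C_s − DO₀ = 10.5 − 7.240 = 3.260 mg/L.
D(1.67) = [0.227×37.95/(0.648−0.227)](e^(−0.227×1.67) − e^(−0.648×1.67)) + 3.260 e^(−0.648×1.67)
= 20.46 × (0.6845 − 0.3389) + 3.260 × 0.3389 = 8.177 mg/L.
DO = 10.5 − 8.177 = 2.323 mg/L.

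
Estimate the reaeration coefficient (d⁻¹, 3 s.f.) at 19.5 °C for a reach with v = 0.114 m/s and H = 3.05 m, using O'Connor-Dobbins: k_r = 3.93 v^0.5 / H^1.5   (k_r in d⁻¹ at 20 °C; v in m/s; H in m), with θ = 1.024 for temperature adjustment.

k_r(20) = 3.93 × 0.114^0.5 / 3.05^1.5 = 3.93 × 0.3376 / 5.327 = 0.2491 d⁻¹.
k_r(19.5) = 0.2491 × 1.024^(19.5−20) = 0.2491 × 0.9882 = 0.2462 d⁻¹.

k_r ≈ 0.246 d⁻¹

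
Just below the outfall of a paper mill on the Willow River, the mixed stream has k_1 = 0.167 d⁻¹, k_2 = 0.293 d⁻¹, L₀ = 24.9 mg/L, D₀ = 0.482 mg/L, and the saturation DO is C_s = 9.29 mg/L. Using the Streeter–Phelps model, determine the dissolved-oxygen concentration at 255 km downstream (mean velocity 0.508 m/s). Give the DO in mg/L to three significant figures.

Travel time t = x/v = 255 km / (0.508 m/s) = 255000 m / 0.508 m/s = 502000 s = 5.810 d.
k_1 L₀/(k_2−k_1) = 0.167×24.9/(0.293−0.167) = 4.158/0.1260 = 33.00 mg/L.
e^(−k_1 t) = e^(−0.167×5.810) = 0.3790; e^(−k_2 t) = e^(−0.293×5.810) = 0.1823.
D = 33.00 × (0.3790 − 0.1823) + 0.482 × 0.1823 = 6.492 + 0.08785 = 6.580 mg/L.
DO = C_s − D = 9.29 − 6.580 = 2.710 mg/L.

DO ≈ 2.71 mg/L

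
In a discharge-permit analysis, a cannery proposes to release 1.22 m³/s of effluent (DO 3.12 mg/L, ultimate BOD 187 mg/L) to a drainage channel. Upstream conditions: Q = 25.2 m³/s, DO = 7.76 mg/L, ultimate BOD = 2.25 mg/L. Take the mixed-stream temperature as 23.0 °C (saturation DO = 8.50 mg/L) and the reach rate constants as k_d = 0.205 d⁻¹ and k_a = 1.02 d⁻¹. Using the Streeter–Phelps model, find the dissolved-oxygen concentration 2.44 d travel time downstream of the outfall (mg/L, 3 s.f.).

DO ≈ 7.00 mg/L

Mixed DO = (25.2×7.76 + 1.22×3.12)/(25.2+1.22) = 199.4/26.42 = 7.546 mg/L.
Mixed L₀ = (25.2×2.25 + 1.22×187)/(26.42) = 284.8/26.42 = 10.78 mg/L.
Initial deficit D₀ = C_s − DO₀ = 8.50 − 7.546 = 0.9543 mg/L.
D(2.44) = [0.205×10.78/(1.02−0.205)](e^(−0.205×2.44) − e^(−1.02×2.44)) + 0.9543 e^(−1.02×2.44)
= 2.712 × (0.6064 − 0.08301) + 0.9543 × 0.08301 = 1.499 mg/L.
DO = 8.50 − 1.499 = 7.001 mg/L.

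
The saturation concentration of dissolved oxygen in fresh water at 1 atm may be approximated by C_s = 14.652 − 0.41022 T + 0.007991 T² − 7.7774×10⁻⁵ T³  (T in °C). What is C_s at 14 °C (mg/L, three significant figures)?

C_s ≈ 10.3 mg/L

C_s = 14.652 − 0.41022×14 + 0.007991×14² − 7.7774×10⁻⁵×14³ = 10.26 mg/L.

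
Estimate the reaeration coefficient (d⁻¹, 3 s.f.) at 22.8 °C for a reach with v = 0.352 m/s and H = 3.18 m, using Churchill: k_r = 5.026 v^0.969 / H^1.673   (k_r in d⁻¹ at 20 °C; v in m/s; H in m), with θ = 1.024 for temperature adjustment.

k_r ≈ 0.282 d⁻¹

k_r(20) = 5.026 × 0.352^0.969 / 3.18^1.673 = 5.026 × 0.3636 / 6.927 = 0.2638 d⁻¹.
k_r(22.8) = 0.2638 × 1.024^(22.8−20) = 0.2638 × 1.069 = 0.2819 d⁻¹.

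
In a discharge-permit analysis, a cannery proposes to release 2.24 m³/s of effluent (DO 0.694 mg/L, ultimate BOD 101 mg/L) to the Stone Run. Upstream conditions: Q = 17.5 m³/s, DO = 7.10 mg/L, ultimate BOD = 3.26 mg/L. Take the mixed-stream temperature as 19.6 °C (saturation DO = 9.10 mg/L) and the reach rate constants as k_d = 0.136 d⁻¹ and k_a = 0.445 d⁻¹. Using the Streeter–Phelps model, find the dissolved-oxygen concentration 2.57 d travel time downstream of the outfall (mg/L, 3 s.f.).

Mixed DO = (17.5×7.10 + 2.24×0.694)/(17.5+2.24) = 125.8/19.74 = 6.373 mg/L.
Mixed L₀ = (17.5×3.26 + 2.24×101)/(19.74) = 283.3/19.74 = 14.35 mg/L.
Initial deficit D₀ = C_s − DO₀ = 9.10 − 6.373 = 2.727 mg/L.
D(2.57) = [0.136×14.35/(0.445−0.136)](e^(−0.136×2.57) − e^(−0.445×2.57)) + 2.727 e^(−0.445×2.57)
= 6.316 × (0.7050 − 0.3187) + 2.727 × 0.3187 = 3.309 mg/L.
DO = 9.10 − 3.309 = 5.791 mg/L.

DO ≈ 5.79 mg/L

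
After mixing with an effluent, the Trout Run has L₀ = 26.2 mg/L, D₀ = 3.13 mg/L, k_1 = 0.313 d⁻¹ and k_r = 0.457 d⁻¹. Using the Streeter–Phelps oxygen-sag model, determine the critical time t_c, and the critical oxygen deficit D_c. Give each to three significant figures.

t_c ≈ 2.24 d; D_c ≈ 8.91 mg/L

With k_r/k_1 = 1.460 and 1 − D₀(k_r−k_1)/(k_1 L₀) = 0.9450,
t_c = ln(1.460 × 0.9450) / (0.457 − 0.313) = ln(1.380) / 0.1440 = 0.3220/0.1440 = 2.236 d.
L(t_c) = L₀ e^(−k_1 t_c) = 26.2 × 0.4967 = 13.01 mg/L, and at the critical point k_r D_c = k_1 L, so D_c = (0.313/0.457) × 13.01 = 8.913 mg/L.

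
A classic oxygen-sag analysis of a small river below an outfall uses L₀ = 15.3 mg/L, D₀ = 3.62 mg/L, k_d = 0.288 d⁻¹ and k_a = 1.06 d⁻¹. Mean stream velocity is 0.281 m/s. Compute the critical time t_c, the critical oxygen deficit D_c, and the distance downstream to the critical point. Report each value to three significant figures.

At the critical point dD/dt = 0, so k_d L₀ e^(−k_d t) = k_a D. Substituting D(t) from the Streeter–Phelps equation and solving for t gives
t_c = ln[(k_a/k_d)(1 − D₀(k_a−k_d)/(k_d L₀))] / (k_a−k_d).
Here k_a−k_d = 0.7720 d⁻¹ and 1 − D₀(k_a−k_d)/(k_d L₀) = 1 − 3.62×0.7720/(0.288×15.3) = 0.3658, so
t_c = ln(3.681 × 0.3658) / 0.7720 = 0.2973 / 0.7720 = 0.3851 d.
D_c = (k_d/k_a) L₀ e^(−k_d t_c) = (0.288/1.06) × 15.3 × e^(−0.288×0.3851) = 0.2717 × 15.3 × 0.8950 = 3.721 mg/L.
x_c = v t_c = 0.281 m/s × 0.3851 d × 86400 s/d = 9351 m ≈ 9.35 km.

t_c ≈ 0.385 d; D_c ≈ 3.72 mg/L; x_c ≈ 9.35 km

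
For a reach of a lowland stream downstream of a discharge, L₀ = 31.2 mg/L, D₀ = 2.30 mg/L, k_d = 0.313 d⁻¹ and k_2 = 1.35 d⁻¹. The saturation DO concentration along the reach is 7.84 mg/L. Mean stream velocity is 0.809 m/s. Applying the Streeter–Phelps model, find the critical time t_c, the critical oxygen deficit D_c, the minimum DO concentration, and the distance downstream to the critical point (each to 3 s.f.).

t_c ≈ 1.14 d; D_c ≈ 5.06 mg/L; min DO ≈ 2.78 mg/L; x_c ≈ 79.6 km

With k_2/k_d = 4.313 and 1 − D₀(k_2−k_d)/(k_d L₀) = 0.7558,
t_c = ln(4.313 × 0.7558) / (1.35 − 0.313) = ln(3.260) / 1.037 = 1.182/1.037 = 1.139 d.
L(t_c) = L₀ e^(−k_d t_c) = 31.2 × 0.7000 = 21.84 mg/L, and at the critical point k_2 D_c = k_d L, so D_c = (0.313/1.35) × 21.84 = 5.064 mg/L.
Minimum DO = C_s − D_c = 7.84 − 5.064 = 2.776 mg/L.
x_c = v t_c = 0.809 m/s × 1.139 d × 86400 s/d = 79650 m ≈ 79.6 km.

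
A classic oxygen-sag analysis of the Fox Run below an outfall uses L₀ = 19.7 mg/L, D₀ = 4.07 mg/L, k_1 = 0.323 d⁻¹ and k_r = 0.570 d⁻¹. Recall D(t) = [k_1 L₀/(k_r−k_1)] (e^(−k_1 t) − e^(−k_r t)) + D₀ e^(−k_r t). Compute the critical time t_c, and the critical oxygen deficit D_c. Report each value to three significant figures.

t_c ≈ 1.60 d; D_c ≈ 6.65 mg/L

With k_r/k_1 = 1.765 and 1 − D₀(k_r−k_1)/(k_1 L₀) = 0.8420,
t_c = ln(1.765 × 0.8420) / (0.570 − 0.323) = ln(1.486) / 0.2470 = 0.3960/0.2470 = 1.603 d.
L(t_c) = L₀ e^(−k_1 t_c) = 19.7 × 0.5958 = 11.74 mg/L, and at the critical point k_r D_c = k_1 L, so D_c = (0.323/0.570) × 11.74 = 6.651 mg/L.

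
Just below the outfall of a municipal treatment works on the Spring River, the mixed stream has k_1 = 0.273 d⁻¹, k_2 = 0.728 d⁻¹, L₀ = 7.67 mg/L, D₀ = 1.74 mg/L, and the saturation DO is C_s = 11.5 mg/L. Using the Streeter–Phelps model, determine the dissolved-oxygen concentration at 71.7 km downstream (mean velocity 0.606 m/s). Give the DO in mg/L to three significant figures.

Travel time t = x/v = 71.7 km / (0.606 m/s) = 71700 m / 0.606 m/s = 118300 s = 1.369 d.
k_1 L₀/(k_2−k_1) = 0.273×7.67/(0.728−0.273) = 2.094/0.4550 = 4.602 mg/L.
e^(−k_1 t) = e^(−0.273×1.369) = 0.6881; e^(−k_2 t) = e^(−0.728×1.369) = 0.3690.
D = 4.602 × (0.6881 − 0.3690) + 1.74 × 0.3690 = 1.468 + 0.6421 = 2.110 mg/L.
DO = C_s − D = 11.5 − 2.110 = 9.390 mg/L.

DO ≈ 9.39 mg/L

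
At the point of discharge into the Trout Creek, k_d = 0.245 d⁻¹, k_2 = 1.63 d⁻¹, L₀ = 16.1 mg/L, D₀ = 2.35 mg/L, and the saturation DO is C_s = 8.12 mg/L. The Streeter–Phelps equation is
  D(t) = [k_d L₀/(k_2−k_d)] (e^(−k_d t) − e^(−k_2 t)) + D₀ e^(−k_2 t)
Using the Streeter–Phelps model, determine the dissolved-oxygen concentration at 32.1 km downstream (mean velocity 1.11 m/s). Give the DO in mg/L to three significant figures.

Travel time t = x/v = 32.1 km / (1.11 m/s) = 32100 m / 1.11 m/s = 28920 s = 0.3347 d.
k_d L₀/(k_2−k_d) = 0.245×16.1/(1.63−0.245) = 3.945/1.385 = 2.848 mg/L.
e^(−k_d t) = e^(−0.245×0.3347) = 0.9213; e^(−k_2 t) = e^(−1.63×0.3347) = 0.5795.
D = 2.848 × (0.9213 − 0.5795) + 2.35 × 0.5795 = 0.9733 + 1.362 = 2.335 mg/L.
DO = C_s − D = 8.12 − 2.335 = 5.785 mg/L.

DO ≈ 5.78 mg/L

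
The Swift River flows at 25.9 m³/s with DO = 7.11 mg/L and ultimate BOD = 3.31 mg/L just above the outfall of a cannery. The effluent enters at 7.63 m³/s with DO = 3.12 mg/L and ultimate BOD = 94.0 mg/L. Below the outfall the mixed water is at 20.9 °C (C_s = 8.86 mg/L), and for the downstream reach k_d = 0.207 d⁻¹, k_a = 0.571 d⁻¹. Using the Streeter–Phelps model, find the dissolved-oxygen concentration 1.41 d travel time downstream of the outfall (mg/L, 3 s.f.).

DO ≈ 3.59 mg/L

Mixed DO = (25.9×7.11 + 7.63×3.12)/(25.9+7.63) = 208.0/33.53 = 6.202 mg/L.
Mixed L₀ = (25.9×3.31 + 7.63×94.0)/(33.53) = 802.9/33.53 = 23.95 mg/L.
Initial deficit D₀ = C_s − DO₀ = 8.86 − 6.202 = 2.658 mg/L.
D(1.41) = [0.207×23.95/(0.571−0.207)](e^(−0.207×1.41) − e^(−0.571×1.41)) + 2.658 e^(−0.571×1.41)
= 13.62 × (0.7469 − 0.4470) + 2.658 × 0.4470 = 5.271 mg/L.
DO = 8.86 − 5.271 = 3.589 mg/L.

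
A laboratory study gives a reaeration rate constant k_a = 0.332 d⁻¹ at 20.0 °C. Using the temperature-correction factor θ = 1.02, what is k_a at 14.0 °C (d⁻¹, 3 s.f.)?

k_a(T₂) = k_a(T₁) · θ^(T₂−T₁) = 0.332 × 1.02^(14.0−20.0)
= 0.332 × 1.02^-6.00 = 0.332 × 0.8880 = 0.2948 d⁻¹.

k_a ≈ 0.295 d⁻¹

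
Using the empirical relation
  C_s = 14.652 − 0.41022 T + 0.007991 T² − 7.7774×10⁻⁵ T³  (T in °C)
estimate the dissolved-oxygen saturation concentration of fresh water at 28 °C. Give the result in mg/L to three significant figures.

C_s = 14.652 − 0.41022×28 + 0.007991×28² − 7.7774×10⁻⁵×28³ = 7.723 mg/L.

C_s ≈ 7.72 mg/L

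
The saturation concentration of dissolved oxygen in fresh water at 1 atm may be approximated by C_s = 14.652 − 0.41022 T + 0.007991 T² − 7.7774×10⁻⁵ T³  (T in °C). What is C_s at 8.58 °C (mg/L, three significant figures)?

C_s ≈ 11.7 mg/L

C_s = 14.652 − 0.41022×8.58 + 0.007991×8.58² − 7.7774×10⁻⁵×8.58³ = 11.67 mg/L.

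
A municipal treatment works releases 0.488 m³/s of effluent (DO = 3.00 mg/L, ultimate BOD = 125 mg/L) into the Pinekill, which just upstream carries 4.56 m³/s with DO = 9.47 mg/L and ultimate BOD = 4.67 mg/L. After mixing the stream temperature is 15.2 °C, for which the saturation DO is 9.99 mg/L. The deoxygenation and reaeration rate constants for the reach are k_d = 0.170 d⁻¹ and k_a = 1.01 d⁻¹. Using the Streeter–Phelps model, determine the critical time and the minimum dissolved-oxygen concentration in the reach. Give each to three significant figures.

t_c ≈ 1.61 d; minimum DO ≈ 7.90 mg/L

Mixed DO = (4.56×9.47 + 0.488×3.00)/(4.56+0.488) = 44.65/5.048 = 8.845 mg/L.
Mixed L₀ = (4.56×4.67 + 0.488×125)/(5.048) = 82.30/5.048 = 16.30 mg/L.
Initial deficit D₀ = C_s − DO₀ = 9.99 − 8.845 = 1.145 mg/L.
t_c = (1/0.8400) ln[(1.01/0.170)(1 − 1.145×0.8400/(0.170×16.30))] = 1.190 × ln(3.879) = 1.614 d.
D_c = (0.170/1.01) × 16.30 × e^(−0.170×1.614) = 0.1683 × 16.30 × 0.7601 = 2.086 mg/L.
Minimum DO = 9.99 − 2.086 = 7.904 mg/L.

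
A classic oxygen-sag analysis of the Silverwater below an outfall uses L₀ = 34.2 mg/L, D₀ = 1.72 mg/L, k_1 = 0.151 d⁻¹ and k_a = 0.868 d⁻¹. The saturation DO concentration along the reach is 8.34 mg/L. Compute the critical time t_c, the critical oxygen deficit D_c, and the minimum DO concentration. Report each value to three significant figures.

t_c = [1/(k_a−k_1)] ln[(k_a/k_1)(1 − D₀(k_a−k_1)/(k_1 L₀))]
= [1/(0.868−0.151)] ln[(0.868/0.151)(1 − 1.72×0.7170/(0.151×34.2))]
= (1/0.7170) ln[5.748 × 0.7612] = 1.395 × ln(4.376) = 1.395 × 1.476 = 2.059 d.
L(t_c) = L₀ e^(−k_1 t_c) = 34.2 × 0.7328 = 25.06 mg/L, and at the critical point k_a D_c = k_1 L, so D_c = (0.151/0.868) × 25.06 = 4.360 mg/L.
Minimum DO = C_s − D_c = 8.34 − 4.360 = 3.980 mg/L.

t_c ≈ 2.06 d; D_c ≈ 4.36 mg/L; min DO ≈ 3.98 mg/L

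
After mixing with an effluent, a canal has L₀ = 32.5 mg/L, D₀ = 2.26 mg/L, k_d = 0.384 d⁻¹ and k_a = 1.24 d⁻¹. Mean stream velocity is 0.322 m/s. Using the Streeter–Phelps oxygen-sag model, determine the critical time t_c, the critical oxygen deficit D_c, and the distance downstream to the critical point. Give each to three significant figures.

t_c = [1/(k_a−k_d)] ln[(k_a/k_d)(1 − D₀(k_a−k_d)/(k_d L₀))]
= [1/(1.24−0.384)] ln[(1.24/0.384)(1 − 2.26×0.8560/(0.384×32.5))]
= (1/0.8560) ln[3.229 × 0.8450] = 1.168 × ln(2.729) = 1.168 × 1.004 = 1.173 d.
D_c = (k_d/k_a) L₀ e^(−k_d t_c) = (0.384/1.24) × 32.5 × e^(−0.384×1.173) = 0.3097 × 32.5 × 0.6374 = 6.416 mg/L.
x_c = v t_c = 0.322 m/s × 1.173 d × 86400 s/d = 32620 m ≈ 32.6 km.

t_c ≈ 1.17 d; D_c ≈ 6.42 mg/L; x_c ≈ 32.6 km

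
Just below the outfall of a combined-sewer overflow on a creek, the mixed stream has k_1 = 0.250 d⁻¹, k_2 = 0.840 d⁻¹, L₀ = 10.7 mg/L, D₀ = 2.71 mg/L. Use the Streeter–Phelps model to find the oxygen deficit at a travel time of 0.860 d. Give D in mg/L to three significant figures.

k_1 L₀/(k_2−k_1) = 0.250×10.7/(0.840−0.250) = 2.675/0.5900 = 4.534 mg/L.
e^(−k_1 t) = e^(−0.250×0.8600) = 0.8065; e^(−k_2 t) = e^(−0.840×0.8600) = 0.4856.
D = 4.534 × (0.8065 − 0.4856) + 2.71 × 0.4856 = 1.455 + 1.316 = 2.771 mg/L.

D ≈ 2.77 mg/L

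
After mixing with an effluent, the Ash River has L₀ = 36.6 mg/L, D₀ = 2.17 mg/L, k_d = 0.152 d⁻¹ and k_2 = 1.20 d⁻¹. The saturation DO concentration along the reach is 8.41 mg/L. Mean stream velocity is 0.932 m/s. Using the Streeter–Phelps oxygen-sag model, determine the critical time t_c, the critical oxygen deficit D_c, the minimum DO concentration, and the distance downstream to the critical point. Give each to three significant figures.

With k_2/k_d = 7.895 and 1 − D₀(k_2−k_d)/(k_d L₀) = 0.5912,
t_c = ln(7.895 × 0.5912) / (1.20 − 0.152) = ln(4.667) / 1.048 = 1.541/1.048 = 1.470 d.
L(t_c) = L₀ e^(−k_d t_c) = 36.6 × 0.7998 = 29.27 mg/L, and at the critical point k_2 D_c = k_d L, so D_c = (0.152/1.20) × 29.27 = 3.708 mg/L.
Minimum DO = C_s − D_c = 8.41 − 3.708 = 4.702 mg/L.
x_c = v t_c = 0.932 m/s × 1.470 d × 86400 s/d = 118400 m ≈ 118 km.

t_c ≈ 1.47 d; D_c ≈ 3.71 mg/L; min DO ≈ 4.70 mg/L; x_c ≈ 118 km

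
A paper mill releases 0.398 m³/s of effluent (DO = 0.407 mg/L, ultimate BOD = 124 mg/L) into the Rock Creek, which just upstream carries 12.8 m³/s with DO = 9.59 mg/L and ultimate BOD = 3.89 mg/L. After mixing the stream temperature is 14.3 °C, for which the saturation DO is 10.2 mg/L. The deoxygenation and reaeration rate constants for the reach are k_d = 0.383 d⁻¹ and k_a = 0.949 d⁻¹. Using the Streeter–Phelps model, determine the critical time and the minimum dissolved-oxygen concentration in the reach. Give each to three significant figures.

Mixed DO = (12.8×9.59 + 0.398×0.407)/(12.8+0.398) = 122.9/13.20 = 9.313 mg/L.
Mixed L₀ = (12.8×3.89 + 0.398×124)/(13.20) = 99.14/13.20 = 7.512 mg/L.
Initial deficit D₀ = C_s − DO₀ = 10.2 − 9.313 = 0.8869 mg/L.
t_c = (1/0.5660) ln[(0.949/0.383)(1 − 0.8869×0.5660/(0.383×7.512))] = 1.767 × ln(2.045) = 1.264 d.
D_c = (0.383/0.949) × 7.512 × e^(−0.383×1.264) = 0.4036 × 7.512 × 0.6162 = 1.868 mg/L.
Minimum DO = 10.2 − 1.868 = 8.332 mg/L.

t_c ≈ 1.26 d; minimum DO ≈ 8.33 mg/L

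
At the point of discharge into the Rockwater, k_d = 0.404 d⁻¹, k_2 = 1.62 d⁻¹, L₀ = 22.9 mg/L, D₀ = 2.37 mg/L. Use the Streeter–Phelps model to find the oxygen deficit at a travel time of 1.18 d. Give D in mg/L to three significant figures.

D ≈ 3.95 mg/L

k_d L₀/(k_2−k_d) = 0.404×22.9/(1.62−0.404) = 9.252/1.216 = 7.608 mg/L.
e^(−k_d t) = e^(−0.404×1.180) = 0.6208; e^(−k_2 t) = e^(−1.62×1.180) = 0.1478.
D = 7.608 × (0.6208 − 0.1478) + 2.37 × 0.1478 = 3.598 + 0.3504 = 3.949 mg/L.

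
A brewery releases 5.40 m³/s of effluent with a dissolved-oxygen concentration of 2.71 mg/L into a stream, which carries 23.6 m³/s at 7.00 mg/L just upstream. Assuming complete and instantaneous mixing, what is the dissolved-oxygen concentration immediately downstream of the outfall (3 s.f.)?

Flow-weighted mixing: C = (Q_r C_r + Q_w C_w)/(Q_r + Q_w)
= (23.6×7.00 + 5.40×2.71)/(23.6 + 5.40) = 179.8/29.00 = 6.201 mg/L.

6.20 mg/L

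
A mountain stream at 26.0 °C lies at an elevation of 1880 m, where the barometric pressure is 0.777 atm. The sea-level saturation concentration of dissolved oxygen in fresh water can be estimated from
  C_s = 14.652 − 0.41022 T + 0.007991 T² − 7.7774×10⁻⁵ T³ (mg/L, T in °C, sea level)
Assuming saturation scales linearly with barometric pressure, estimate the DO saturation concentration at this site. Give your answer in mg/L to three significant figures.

At sea level: C_s = 14.652 − 0.41022×26.0 + 0.007991×26.0² − 7.7774×10⁻⁵×26.0³ = 8.021 mg/L.
Pressure correction: C_s' = 8.021 × 0.777 = 6.233 mg/L.

C_s ≈ 6.23 mg/L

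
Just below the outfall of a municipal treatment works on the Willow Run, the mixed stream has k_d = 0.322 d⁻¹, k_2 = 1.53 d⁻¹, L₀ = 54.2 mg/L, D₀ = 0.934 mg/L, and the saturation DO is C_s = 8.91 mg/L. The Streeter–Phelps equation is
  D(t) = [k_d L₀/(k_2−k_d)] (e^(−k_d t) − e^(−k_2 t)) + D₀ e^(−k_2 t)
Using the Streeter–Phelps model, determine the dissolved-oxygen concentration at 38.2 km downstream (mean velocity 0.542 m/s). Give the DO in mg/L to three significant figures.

Travel time t = x/v = 38.2 km / (0.542 m/s) = 38200 m / 0.542 m/s = 70480 s = 0.8157 d.
k_d L₀/(k_2−k_d) = 0.322×54.2/(1.53−0.322) = 17.45/1.208 = 14.45 mg/L.
e^(−k_d t) = e^(−0.322×0.8157) = 0.7690; e^(−k_2 t) = e^(−1.53×0.8157) = 0.2871.
D = 14.45 × (0.7690 − 0.2871) + 0.934 × 0.2871 = 6.963 + 0.2681 = 7.231 mg/L.
DO = C_s − D = 8.91 − 7.231 = 1.679 mg/L.

DO ≈ 1.68 mg/L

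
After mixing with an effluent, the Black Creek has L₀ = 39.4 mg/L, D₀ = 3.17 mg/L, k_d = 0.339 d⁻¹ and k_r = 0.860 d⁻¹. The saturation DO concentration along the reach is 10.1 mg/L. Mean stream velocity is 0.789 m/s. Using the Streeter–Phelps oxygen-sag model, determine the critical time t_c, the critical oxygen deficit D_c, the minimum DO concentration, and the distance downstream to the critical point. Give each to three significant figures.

t_c ≈ 1.53 d; D_c ≈ 9.23 mg/L; min DO ≈ 0.865 mg/L; x_c ≈ 105 km

With k_r/k_d = 2.537 and 1 − D₀(k_r−k_d)/(k_d L₀) = 0.8763,
t_c = ln(2.537 × 0.8763) / (0.860 − 0.339) = ln(2.223) / 0.5210 = 0.7989/0.5210 = 1.533 d.
D_c = (k_d/k_r) L₀ e^(−k_d t_c) = (0.339/0.860) × 39.4 × e^(−0.339×1.533) = 0.3942 × 39.4 × 0.5946 = 9.235 mg/L.
Minimum DO = C_s − D_c = 10.1 − 9.235 = 0.8651 mg/L.
x_c = v t_c = 0.789 m/s × 1.533 d × 86400 s/d = 104500 m ≈ 105 km.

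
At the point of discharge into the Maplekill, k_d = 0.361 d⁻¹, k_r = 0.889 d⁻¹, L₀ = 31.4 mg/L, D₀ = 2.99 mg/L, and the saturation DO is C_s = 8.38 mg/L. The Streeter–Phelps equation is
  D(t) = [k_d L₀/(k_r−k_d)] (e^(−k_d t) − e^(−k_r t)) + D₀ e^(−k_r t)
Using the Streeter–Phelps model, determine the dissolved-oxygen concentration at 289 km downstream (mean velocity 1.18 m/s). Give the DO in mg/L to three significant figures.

DO ≈ 2.15 mg/L

Travel time t = x/v = 289 km / (1.18 m/s) = 289000 m / 1.18 m/s = 244900 s = 2.835 d.
k_d L₀/(k_r−k_d) = 0.361×31.4/(0.889−0.361) = 11.34/0.5280 = 21.47 mg/L.
e^(−k_d t) = e^(−0.361×2.835) = 0.3594; e^(−k_r t) = e^(−0.889×2.835) = 0.08046.
D = 21.47 × (0.3594 − 0.08046) + 2.99 × 0.08046 = 5.989 + 0.2406 = 6.229 mg/L.
DO = C_s − D = 8.38 − 6.229 = 2.151 mg/L.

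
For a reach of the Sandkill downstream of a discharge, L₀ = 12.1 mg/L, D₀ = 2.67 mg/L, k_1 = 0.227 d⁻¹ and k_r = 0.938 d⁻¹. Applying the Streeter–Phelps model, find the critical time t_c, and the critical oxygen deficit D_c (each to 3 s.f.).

At the critical point dD/dt = 0, so k_1 L₀ e^(−k_1 t) = k_r D. Substituting D(t) from the Streeter–Phelps equation and solving for t gives
t_c = ln[(k_r/k_1)(1 − D₀(k_r−k_1)/(k_1 L₀))] / (k_r−k_1).
Here k_r−k_1 = 0.7110 d⁻¹ and 1 − D₀(k_r−k_1)/(k_1 L₀) = 1 − 2.67×0.7110/(0.227×12.1) = 0.3089, so
t_c = ln(4.132 × 0.3089) / 0.7110 = 0.2439 / 0.7110 = 0.3431 d.
L(t_c) = L₀ e^(−k_1 t_c) = 12.1 × 0.9251 = 11.19 mg/L, and at the critical point k_r D_c = k_1 L, so D_c = (0.227/0.938) × 11.19 = 2.709 mg/L.

t_c ≈ 0.343 d; D_c ≈ 2.71 mg/L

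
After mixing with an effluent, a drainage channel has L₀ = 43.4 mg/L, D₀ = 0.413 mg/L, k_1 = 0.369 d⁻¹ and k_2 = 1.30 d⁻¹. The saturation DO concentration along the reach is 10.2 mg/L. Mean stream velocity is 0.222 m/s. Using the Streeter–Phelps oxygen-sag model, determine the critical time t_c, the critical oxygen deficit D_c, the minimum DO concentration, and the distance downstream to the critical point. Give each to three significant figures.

t_c ≈ 1.33 d; D_c ≈ 7.55 mg/L; min DO ≈ 2.65 mg/L; x_c ≈ 25.4 km

At the critical point dD/dt = 0, so k_1 L₀ e^(−k_1 t) = k_2 D. Substituting D(t) from the Streeter–Phelps equation and solving for t gives
t_c = ln[(k_2/k_1)(1 − D₀(k_2−k_1)/(k_1 L₀))] / (k_2−k_1).
Here k_2−k_1 = 0.9310 d⁻¹ and 1 − D₀(k_2−k_1)/(k_1 L₀) = 1 − 0.413×0.9310/(0.369×43.4) = 0.9760, so
t_c = ln(3.523 × 0.9760) / 0.9310 = 1.235 / 0.9310 = 1.327 d.
D_c = (k_1/k_2) L₀ e^(−k_1 t_c) = (0.369/1.30) × 43.4 × e^(−0.369×1.327) = 0.2838 × 43.4 × 0.6129 = 7.551 mg/L.
Minimum DO = C_s − D_c = 10.2 − 7.551 = 2.649 mg/L.
x_c = v t_c = 0.222 m/s × 1.327 d × 86400 s/d = 25440 m ≈ 25.4 km.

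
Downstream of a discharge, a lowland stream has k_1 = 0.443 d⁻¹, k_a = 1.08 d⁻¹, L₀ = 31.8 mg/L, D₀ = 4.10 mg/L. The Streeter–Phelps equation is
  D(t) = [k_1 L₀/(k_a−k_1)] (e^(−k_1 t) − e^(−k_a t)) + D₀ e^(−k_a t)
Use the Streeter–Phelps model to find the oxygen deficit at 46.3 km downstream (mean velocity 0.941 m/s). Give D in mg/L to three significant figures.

Travel time t = x/v = 46.3 km / (0.941 m/s) = 46300 m / 0.941 m/s = 49200 s = 0.5695 d.
k_1 L₀/(k_a−k_1) = 0.443×31.8/(1.08−0.443) = 14.09/0.6370 = 22.12 mg/L.
e^(−k_1 t) = e^(−0.443×0.5695) = 0.7770; e^(−k_a t) = e^(−1.08×0.5695) = 0.5406.
D = 22.12 × (0.7770 − 0.5406) + 4.10 × 0.5406 = 5.228 + 2.217 = 7.445 mg/L.

D ≈ 7.44 mg/L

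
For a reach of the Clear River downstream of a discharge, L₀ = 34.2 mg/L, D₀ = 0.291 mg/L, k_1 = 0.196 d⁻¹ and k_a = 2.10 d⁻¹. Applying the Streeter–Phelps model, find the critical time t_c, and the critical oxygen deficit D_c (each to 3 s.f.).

t_c = [1/(k_a−k_1)] ln[(k_a/k_1)(1 − D₀(k_a−k_1)/(k_1 L₀))]
= [1/(2.10−0.196)] ln[(2.10/0.196)(1 − 0.291×1.904/(0.196×34.2))]
= (1/1.904) ln[10.71 × 0.9173] = 0.5252 × ln(9.829) = 0.5252 × 2.285 = 1.200 d.
L(t_c) = L₀ e^(−k_1 t_c) = 34.2 × 0.7904 = 27.03 mg/L, and at the critical point k_a D_c = k_1 L, so D_c = (0.196/2.10) × 27.03 = 2.523 mg/L.

t_c ≈ 1.20 d; D_c ≈ 2.52 mg/L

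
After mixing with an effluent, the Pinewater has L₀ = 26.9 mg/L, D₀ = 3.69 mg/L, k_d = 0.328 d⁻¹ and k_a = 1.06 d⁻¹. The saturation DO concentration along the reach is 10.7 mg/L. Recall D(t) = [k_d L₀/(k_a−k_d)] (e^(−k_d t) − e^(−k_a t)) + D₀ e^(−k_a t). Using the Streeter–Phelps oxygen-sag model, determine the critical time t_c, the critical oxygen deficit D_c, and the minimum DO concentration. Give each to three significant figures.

At the critical point dD/dt = 0, so k_d L₀ e^(−k_d t) = k_a D. Substituting D(t) from the Streeter–Phelps equation and solving for t gives
t_c = ln[(k_a/k_d)(1 − D₀(k_a−k_d)/(k_d L₀))] / (k_a−k_d).
Here k_a−k_d = 0.7320 d⁻¹ and 1 − D₀(k_a−k_d)/(k_d L₀) = 1 − 3.69×0.7320/(0.328×26.9) = 0.6939, so
t_c = ln(3.232 × 0.6939) / 0.7320 = 0.8075 / 0.7320 = 1.103 d.
L(t_c) = L₀ e^(−k_d t_c) = 26.9 × 0.6964 = 18.73 mg/L, and at the critical point k_a D_c = k_d L, so D_c = (0.328/1.06) × 18.73 = 5.797 mg/L.
Minimum DO = C_s − D_c = 10.7 − 5.797 = 4.903 mg/L.

t_c ≈ 1.10 d; D_c ≈ 5.80 mg/L; min DO ≈ 4.90 mg/L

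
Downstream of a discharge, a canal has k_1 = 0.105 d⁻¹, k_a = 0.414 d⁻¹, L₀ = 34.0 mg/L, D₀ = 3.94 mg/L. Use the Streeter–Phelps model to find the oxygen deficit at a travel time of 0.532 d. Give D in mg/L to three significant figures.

D ≈ 4.82 mg/L

k_1 L₀/(k_a−k_1) = 0.105×34.0/(0.414−0.105) = 3.570/0.3090 = 11.55 mg/L.
e^(−k_1 t) = e^(−0.105×0.5320) = 0.9457; e^(−k_a t) = e^(−0.414×0.5320) = 0.8023.
D = 11.55 × (0.9457 − 0.8023) + 3.94 × 0.8023 = 1.656 + 3.161 = 4.817 mg/L.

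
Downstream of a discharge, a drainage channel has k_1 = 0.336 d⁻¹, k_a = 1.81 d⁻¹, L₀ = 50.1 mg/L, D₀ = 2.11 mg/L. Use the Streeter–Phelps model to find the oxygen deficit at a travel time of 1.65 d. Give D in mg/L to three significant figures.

D ≈ 6.09 mg/L

k_1 L₀/(k_a−k_1) = 0.336×50.1/(1.81−0.336) = 16.83/1.474 = 11.42 mg/L.
e^(−k_1 t) = e^(−0.336×1.650) = 0.5744; e^(−k_a t) = e^(−1.81×1.650) = 0.05046.
D = 11.42 × (0.5744 − 0.05046) + 2.11 × 0.05046 = 5.984 + 0.1065 = 6.090 mg/L.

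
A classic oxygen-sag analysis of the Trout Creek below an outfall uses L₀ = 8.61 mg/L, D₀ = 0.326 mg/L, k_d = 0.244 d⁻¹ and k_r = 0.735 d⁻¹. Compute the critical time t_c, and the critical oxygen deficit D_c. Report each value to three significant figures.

t_c ≈ 2.08 d; D_c ≈ 1.72 mg/L

With k_r/k_d = 3.012 and 1 − D₀(k_r−k_d)/(k_d L₀) = 0.9238,
t_c = ln(3.012 × 0.9238) / (0.735 − 0.244) = ln(2.783) / 0.4910 = 1.023/0.4910 = 2.084 d.
L(t_c) = L₀ e^(−k_d t_c) = 8.61 × 0.6013 = 5.178 mg/L, and at the critical point k_r D_c = k_d L, so D_c = (0.244/0.735) × 5.178 = 1.719 mg/L.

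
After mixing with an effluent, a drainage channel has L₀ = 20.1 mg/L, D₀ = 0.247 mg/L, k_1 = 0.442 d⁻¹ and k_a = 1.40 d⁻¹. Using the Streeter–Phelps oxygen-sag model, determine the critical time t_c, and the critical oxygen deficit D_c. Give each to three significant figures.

t_c ≈ 1.18 d; D_c ≈ 3.77 mg/L

t_c = [1/(k_a−k_1)] ln[(k_a/k_1)(1 − D₀(k_a−k_1)/(k_1 L₀))]
= [1/(1.40−0.442)] ln[(1.40/0.442)(1 − 0.247×0.9580/(0.442×20.1))]
= (1/0.9580) ln[3.167 × 0.9734] = 1.044 × ln(3.083) = 1.044 × 1.126 = 1.175 d.
D_c = (k_1/k_a) L₀ e^(−k_1 t_c) = (0.442/1.40) × 20.1 × e^(−0.442×1.175) = 0.3157 × 20.1 × 0.5948 = 3.775 mg/L.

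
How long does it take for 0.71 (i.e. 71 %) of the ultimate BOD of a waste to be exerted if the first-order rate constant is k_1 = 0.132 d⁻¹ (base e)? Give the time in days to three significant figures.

t ≈ 9.38 d

y/L₀ = 1 − e^(−k_1 t) = 0.71 ⇒ e^(−k_1 t) = 0.290
t = −ln(0.290) / 0.132 = 1.238 / 0.132 = 9.378 d.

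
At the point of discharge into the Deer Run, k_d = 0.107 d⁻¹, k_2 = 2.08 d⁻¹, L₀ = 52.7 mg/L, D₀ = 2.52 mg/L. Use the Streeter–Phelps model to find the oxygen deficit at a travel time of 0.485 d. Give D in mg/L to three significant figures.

D ≈ 2.59 mg/L

k_d L₀/(k_2−k_d) = 0.107×52.7/(2.08−0.107) = 5.639/1.973 = 2.858 mg/L.
e^(−k_d t) = e^(−0.107×0.4850) = 0.9494; e^(−k_2 t) = e^(−2.08×0.4850) = 0.3647.
D = 2.858 × (0.9494 − 0.3647) + 2.52 × 0.3647 = 1.671 + 0.9189 = 2.590 mg/L.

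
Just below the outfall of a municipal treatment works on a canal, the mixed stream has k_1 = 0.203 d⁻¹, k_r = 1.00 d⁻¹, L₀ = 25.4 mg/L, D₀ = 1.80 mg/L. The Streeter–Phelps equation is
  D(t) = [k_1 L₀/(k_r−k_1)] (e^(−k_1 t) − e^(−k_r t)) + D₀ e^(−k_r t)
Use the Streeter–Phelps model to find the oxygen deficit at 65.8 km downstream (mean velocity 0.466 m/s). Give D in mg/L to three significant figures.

Travel time t = x/v = 65.8 km / (0.466 m/s) = 65800 m / 0.466 m/s = 141200 s = 1.634 d.
k_1 L₀/(k_r−k_1) = 0.203×25.4/(1.00−0.203) = 5.156/0.7970 = 6.470 mg/L.
e^(−k_1 t) = e^(−0.203×1.634) = 0.7177; e^(−k_r t) = e^(−1.00×1.634) = 0.1951.
D = 6.470 × (0.7177 − 0.1951) + 1.80 × 0.1951 = 3.381 + 0.3512 = 3.732 mg/L.

D ≈ 3.73 mg/L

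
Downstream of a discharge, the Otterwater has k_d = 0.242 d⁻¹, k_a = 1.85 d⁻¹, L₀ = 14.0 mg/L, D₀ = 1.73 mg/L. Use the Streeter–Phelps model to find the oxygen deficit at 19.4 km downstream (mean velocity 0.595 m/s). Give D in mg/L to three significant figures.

D ≈ 1.74 mg/L

Travel time t = x/v = 19.4 km / (0.595 m/s) = 19400 m / 0.595 m/s = 32610 s = 0.3774 d.
k_d L₀/(k_a−k_d) = 0.242×14.0/(1.85−0.242) = 3.388/1.608 = 2.107 mg/L.
e^(−k_d t) = e^(−0.242×0.3774) = 0.9127; e^(−k_a t) = e^(−1.85×0.3774) = 0.4975.
D = 2.107 × (0.9127 − 0.4975) + 1.73 × 0.4975 = 0.8748 + 0.8607 = 1.736 mg/L.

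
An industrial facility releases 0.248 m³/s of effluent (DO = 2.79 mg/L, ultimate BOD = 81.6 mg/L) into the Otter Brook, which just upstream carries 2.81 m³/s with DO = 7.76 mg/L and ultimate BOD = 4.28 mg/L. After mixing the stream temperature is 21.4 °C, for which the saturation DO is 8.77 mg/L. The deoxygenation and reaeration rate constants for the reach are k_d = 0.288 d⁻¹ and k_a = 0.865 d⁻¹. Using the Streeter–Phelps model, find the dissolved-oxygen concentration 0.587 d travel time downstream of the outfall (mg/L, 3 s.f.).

DO ≈ 6.64 mg/L

Mixed DO = (2.81×7.76 + 0.248×2.79)/(2.81+0.248) = 22.50/3.058 = 7.357 mg/L.
Mixed L₀ = (2.81×4.28 + 0.248×81.6)/(3.058) = 32.26/3.058 = 10.55 mg/L.
Initial deficit D₀ = C_s − DO₀ = 8.77 − 7.357 = 1.413 mg/L.
D(0.587) = [0.288×10.55/(0.865−0.288)](e^(−0.288×0.587) − e^(−0.865×0.587)) + 1.413 e^(−0.865×0.587)
= 5.266 × (0.8445 − 0.6018) + 1.413 × 0.6018 = 2.128 mg/L.
DO = 8.77 − 2.128 = 6.642 mg/L.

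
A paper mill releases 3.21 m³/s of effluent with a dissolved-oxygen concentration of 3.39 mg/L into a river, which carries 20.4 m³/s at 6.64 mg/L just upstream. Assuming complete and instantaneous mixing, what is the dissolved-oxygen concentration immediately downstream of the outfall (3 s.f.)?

6.20 mg/L

Flow-weighted mixing: C = (Q_r C_r + Q_w C_w)/(Q_r + Q_w)
= (20.4×6.64 + 3.21×3.39)/(20.4 + 3.21) = 146.3/23.61 = 6.198 mg/L.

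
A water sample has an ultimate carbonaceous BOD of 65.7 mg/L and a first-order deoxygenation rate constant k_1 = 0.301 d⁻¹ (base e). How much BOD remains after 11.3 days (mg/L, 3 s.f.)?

L_t = L₀ e^(−k_1 t) = 65.7 × e^(−0.301×11.3) = 65.7 × 0.03333 = 2.190 mg/L.

L ≈ 2.19 mg/L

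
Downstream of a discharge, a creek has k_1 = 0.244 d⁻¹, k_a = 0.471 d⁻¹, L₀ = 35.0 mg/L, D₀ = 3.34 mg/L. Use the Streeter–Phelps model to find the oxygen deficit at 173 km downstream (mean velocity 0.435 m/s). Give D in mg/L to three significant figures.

Travel time t = x/v = 173 km / (0.435 m/s) = 173000 m / 0.435 m/s = 397700 s = 4.603 d.
k_1 L₀/(k_a−k_1) = 0.244×35.0/(0.471−0.244) = 8.540/0.2270 = 37.62 mg/L.
e^(−k_1 t) = e^(−0.244×4.603) = 0.3253; e^(−k_a t) = e^(−0.471×4.603) = 0.1144.
D = 37.62 × (0.3253 − 0.1144) + 3.34 × 0.1144 = 7.933 + 0.3821 = 8.315 mg/L.

D ≈ 8.31 mg/L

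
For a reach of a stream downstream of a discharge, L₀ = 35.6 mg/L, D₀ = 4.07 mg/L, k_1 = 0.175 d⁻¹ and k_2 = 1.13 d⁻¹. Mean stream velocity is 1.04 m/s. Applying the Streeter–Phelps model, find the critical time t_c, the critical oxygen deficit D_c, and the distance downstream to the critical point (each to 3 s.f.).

With k_2/k_1 = 6.457 and 1 − D₀(k_2−k_1)/(k_1 L₀) = 0.3761,
t_c = ln(6.457 × 0.3761) / (1.13 − 0.175) = ln(2.429) / 0.9550 = 0.8873/0.9550 = 0.9291 d.
L(t_c) = L₀ e^(−k_1 t_c) = 35.6 × 0.8499 = 30.26 mg/L, and at the critical point k_2 D_c = k_1 L, so D_c = (0.175/1.13) × 30.26 = 4.686 mg/L.
x_c = v t_c = 1.04 m/s × 0.9291 d × 86400 s/d = 83490 m ≈ 83.5 km.

t_c ≈ 0.929 d; D_c ≈ 4.69 mg/L; x_c ≈ 83.5 km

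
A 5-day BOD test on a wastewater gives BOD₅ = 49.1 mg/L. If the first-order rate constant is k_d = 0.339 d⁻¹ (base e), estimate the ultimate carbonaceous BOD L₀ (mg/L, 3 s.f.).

L₀ ≈ 60.1 mg/L

BOD₅ = L₀(1 − e^(−5k_d)) ⇒ L₀ = BOD₅ / (1 − e^(−5×0.339))
= 49.1 / (1 − 0.1836) = 49.1 / 0.8164 = 60.14 mg/L.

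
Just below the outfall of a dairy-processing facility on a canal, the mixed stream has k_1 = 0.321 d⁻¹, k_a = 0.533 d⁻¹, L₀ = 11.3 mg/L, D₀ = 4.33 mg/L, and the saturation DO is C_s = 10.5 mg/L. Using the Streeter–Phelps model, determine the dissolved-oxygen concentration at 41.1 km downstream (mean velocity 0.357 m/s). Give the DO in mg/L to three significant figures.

Travel time t = x/v = 41.1 km / (0.357 m/s) = 41100 m / 0.357 m/s = 115100 s = 1.332 d.
k_1 L₀/(k_a−k_1) = 0.321×11.3/(0.533−0.321) = 3.627/0.2120 = 17.11 mg/L.
e^(−k_1 t) = e^(−0.321×1.332) = 0.6520; e^(−k_a t) = e^(−0.533×1.332) = 0.4915.
D = 17.11 × (0.6520 − 0.4915) + 4.33 × 0.4915 = 2.745 + 2.128 = 4.874 mg/L.
DO = C_s − D = 10.5 − 4.874 = 5.626 mg/L.

DO ≈ 5.63 mg/L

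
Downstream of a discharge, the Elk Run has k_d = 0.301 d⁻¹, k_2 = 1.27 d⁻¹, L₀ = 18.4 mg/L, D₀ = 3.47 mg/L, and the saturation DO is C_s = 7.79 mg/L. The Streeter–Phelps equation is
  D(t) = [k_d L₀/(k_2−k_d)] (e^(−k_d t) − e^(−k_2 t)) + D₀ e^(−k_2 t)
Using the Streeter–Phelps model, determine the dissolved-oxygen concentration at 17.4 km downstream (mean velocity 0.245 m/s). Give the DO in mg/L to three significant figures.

DO ≈ 4.12 mg/L

Travel time t = x/v = 17.4 km / (0.245 m/s) = 17400 m / 0.245 m/s = 71020 s = 0.8220 d.
k_d L₀/(k_2−k_d) = 0.301×18.4/(1.27−0.301) = 5.538/0.9690 = 5.716 mg/L.
e^(−k_d t) = e^(−0.301×0.8220) = 0.7808; e^(−k_2 t) = e^(−1.27×0.8220) = 0.3521.
D = 5.716 × (0.7808 − 0.3521) + 3.47 × 0.3521 = 2.451 + 1.222 = 3.672 mg/L.
DO = C_s − D = 7.79 − 3.672 = 4.118 mg/L.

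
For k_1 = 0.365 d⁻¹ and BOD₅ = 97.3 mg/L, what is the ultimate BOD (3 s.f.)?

L₀ ≈ 116 mg/L

BOD₅ = L₀(1 − e^(−5k_1)) ⇒ L₀ = BOD₅ / (1 − e^(−5×0.365))
= 97.3 / (1 − 0.1612) = 97.3 / 0.8388 = 116.0 mg/L.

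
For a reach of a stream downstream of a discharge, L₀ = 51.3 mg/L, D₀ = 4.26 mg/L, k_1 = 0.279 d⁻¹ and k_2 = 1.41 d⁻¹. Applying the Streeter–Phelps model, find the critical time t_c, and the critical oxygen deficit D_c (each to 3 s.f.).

t_c = [1/(k_2−k_1)] ln[(k_2/k_1)(1 − D₀(k_2−k_1)/(k_1 L₀))]
= [1/(1.41−0.279)] ln[(1.41/0.279)(1 − 4.26×1.131/(0.279×51.3))]
= (1/1.131) ln[5.054 × 0.6634] = 0.8842 × ln(3.353) = 0.8842 × 1.210 = 1.070 d.
L(t_c) = L₀ e^(−k_1 t_c) = 51.3 × 0.7420 = 38.06 mg/L, and at the critical point k_2 D_c = k_1 L, so D_c = (0.279/1.41) × 38.06 = 7.532 mg/L.

t_c ≈ 1.07 d; D_c ≈ 7.53 mg/L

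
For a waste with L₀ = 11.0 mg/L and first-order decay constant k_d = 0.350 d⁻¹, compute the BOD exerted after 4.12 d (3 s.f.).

y_t = L₀(1 − e^(−k_d t)) = 11.0 × (1 − e^(−0.350×4.12))
= 11.0 × (1 − 0.2365) = 11.0 × 0.7635 = 8.399 mg/L.

y ≈ 8.40 mg/L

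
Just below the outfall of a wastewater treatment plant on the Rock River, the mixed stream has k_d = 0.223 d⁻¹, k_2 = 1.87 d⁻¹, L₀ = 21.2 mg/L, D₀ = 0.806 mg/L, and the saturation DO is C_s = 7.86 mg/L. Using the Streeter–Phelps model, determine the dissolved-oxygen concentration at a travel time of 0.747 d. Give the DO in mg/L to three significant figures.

k_d L₀/(k_2−k_d) = 0.223×21.2/(1.87−0.223) = 4.728/1.647 = 2.870 mg/L.
e^(−k_d t) = e^(−0.223×0.7470) = 0.8466; e^(−k_2 t) = e^(−1.87×0.7470) = 0.2474.
D = 2.870 × (0.8466 − 0.2474) + 0.806 × 0.2474 = 1.720 + 0.1994 = 1.919 mg/L.
DO = C_s − D = 7.86 − 1.919 = 5.941 mg/L.

DO ≈ 5.94 mg/L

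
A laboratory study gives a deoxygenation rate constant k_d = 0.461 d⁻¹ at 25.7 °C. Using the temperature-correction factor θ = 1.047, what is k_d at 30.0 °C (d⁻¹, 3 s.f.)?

k_d ≈ 0.562 d⁻¹

k_d(T₂) = k_d(T₁) · θ^(T₂−T₁) = 0.461 × 1.047^(30.0−25.7)
= 0.461 × 1.047^4.30 = 0.461 × 1.218 = 0.5617 d⁻¹.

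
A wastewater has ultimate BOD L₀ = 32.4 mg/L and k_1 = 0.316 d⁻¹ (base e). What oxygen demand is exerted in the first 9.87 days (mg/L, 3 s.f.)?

y_t = L₀(1 − e^(−k_1 t)) = 32.4 × (1 − e^(−0.316×9.87))
= 32.4 × (1 − 0.04420) = 32.4 × 0.9558 = 30.97 mg/L.

y ≈ 31.0 mg/L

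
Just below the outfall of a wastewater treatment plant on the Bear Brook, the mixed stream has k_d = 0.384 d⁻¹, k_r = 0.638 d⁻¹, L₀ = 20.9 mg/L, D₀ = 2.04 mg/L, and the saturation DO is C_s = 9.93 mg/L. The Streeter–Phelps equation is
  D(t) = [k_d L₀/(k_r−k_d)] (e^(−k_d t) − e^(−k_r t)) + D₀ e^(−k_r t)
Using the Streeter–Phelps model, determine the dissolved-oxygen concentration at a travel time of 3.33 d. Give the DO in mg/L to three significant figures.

k_d L₀/(k_r−k_d) = 0.384×20.9/(0.638−0.384) = 8.026/0.2540 = 31.60 mg/L.
e^(−k_d t) = e^(−0.384×3.330) = 0.2784; e^(−k_r t) = e^(−0.638×3.330) = 0.1195.
D = 31.60 × (0.2784 − 0.1195) + 2.04 × 0.1195 = 5.021 + 0.2438 = 5.265 mg/L.
DO = C_s − D = 9.93 − 5.265 = 4.665 mg/L.

DO ≈ 4.67 mg/L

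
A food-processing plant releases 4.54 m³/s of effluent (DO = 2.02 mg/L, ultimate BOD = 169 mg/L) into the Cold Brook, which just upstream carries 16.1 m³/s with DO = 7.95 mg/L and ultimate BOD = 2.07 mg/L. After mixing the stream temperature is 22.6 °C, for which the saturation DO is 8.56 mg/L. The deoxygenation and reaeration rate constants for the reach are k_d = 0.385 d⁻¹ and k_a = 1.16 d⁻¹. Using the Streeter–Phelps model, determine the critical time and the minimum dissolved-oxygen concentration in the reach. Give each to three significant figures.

t_c ≈ 1.29 d; minimum DO ≈ 0.720 mg/L

Mixed DO = (16.1×7.95 + 4.54×2.02)/(16.1+4.54) = 137.2/20.64 = 6.646 mg/L.
Mixed L₀ = (16.1×2.07 + 4.54×169)/(20.64) = 800.6/20.64 = 38.79 mg/L.
Initial deficit D₀ = C_s − DO₀ = 8.56 − 6.646 = 1.914 mg/L.
t_c = (1/0.7750) ln[(1.16/0.385)(1 − 1.914×0.7750/(0.385×38.79))] = 1.290 × ln(2.714) = 1.288 d.
D_c = (0.385/1.16) × 38.79 × e^(−0.385×1.288) = 0.3319 × 38.79 × 0.6090 = 7.840 mg/L.
Minimum DO = 8.56 − 7.840 = 0.7199 mg/L.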